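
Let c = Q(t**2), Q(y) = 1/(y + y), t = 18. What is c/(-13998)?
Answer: -1/9070704 ≈ -1.1025e-7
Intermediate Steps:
Q(y) = 1/(2*y)
c = 1/648 (c = 1/(2*(18**2)) = (1/2)/324 = (1/2)*(1/324) = 1/648 ≈ 0.0015432)
c/(-13998) = (1/648)/(-13998) = (1/648)*(-1/13998) = -1/9070704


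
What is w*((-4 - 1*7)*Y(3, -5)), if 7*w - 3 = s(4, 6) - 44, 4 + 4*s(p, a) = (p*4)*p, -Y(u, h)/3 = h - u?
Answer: 6864/7 ≈ 980.57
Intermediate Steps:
Y(u, h) = -3*h + 3*u (Y(u, h) = -3*(h - u) = -3*h + 3*u)
s(p, a) = -1 + p² (s(p, a) = -1 + ((p*4)*p)/4 = -1 + ((4*p)*p)/4 = -1 + (4*p²)/4 = -1 + p²)
w = -26/7 (w = 3/7 + ((-1 + 4²) - 44)/7 = 3/7 + ((-1 + 16) - 44)/7 = 3/7 + (15 - 44)/7 = 3/7 + (⅐)*(-29) = 3/7 - 29/7 = -26/7 ≈ -3.7143)
w*((-4 - 1*7)*Y(3, -5)) = -26*(-4 - 1*7)*(-3*(-5) + 3*3)/7 = -26*(-4 - 7)*(15 + 9)/7 = -(-286)*24/7 = -26/7*(-264) = 6864/7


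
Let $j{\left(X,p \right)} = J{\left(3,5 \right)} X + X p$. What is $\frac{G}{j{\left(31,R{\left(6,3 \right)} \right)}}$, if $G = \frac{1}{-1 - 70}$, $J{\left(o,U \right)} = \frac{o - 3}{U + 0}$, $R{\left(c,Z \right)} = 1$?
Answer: $- \frac{1}{2201} \approx -0.00045434$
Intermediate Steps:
$J{\left(o,U \right)} = \frac{-3 + o}{U}$
$j{\left(X,p \right)} = X p$ ($j{\left(X,p \right)} = \frac{-3 + 3}{5} X + X p = \frac{1}{5} \cdot 0 X + X p = 0 X + X p = 0 + X p = X p$)
$G = - \frac{1}{71}$ ($G = \frac{1}{-1 - 70} = \frac{1}{-71} = - \frac{1}{71} \approx -0.014085$)
$\frac{G}{j{\left(31,R{\left(6,3 \right)} \right)}} = - \frac{1}{71 \cdot 31 \cdot 1} = - \frac{1}{71 \cdot 31} = \left(- \frac{1}{71}\right) \frac{1}{31} = - \frac{1}{2201}$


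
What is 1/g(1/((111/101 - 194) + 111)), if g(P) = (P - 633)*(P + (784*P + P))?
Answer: 34212992/207843542961 ≈ 0.00016461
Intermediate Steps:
g(P) = 786*P*(-633 + P) (g(P) = (-633 + P)*(P + 785*P) = (-633 + P)*(786*P) = 786*P*(-633 + P))
1/g(1/((111/101 - 194) + 111)) = 1/(786*(-633 + 1/((111/101 - 194) + 111))/((111/101 - 194) + 111)) = 1/(786*(-633 + 1/(-19483/101 + 111))/(-19483/101 + 111)) = 1/(786*(-633 + 1/(-8272/101))/(-8272/101)) = 1/(786*(-101/8272)*(-633 - 101/8272)) = 1/(786*(-101/8272)*(-5236277/8272)) = 1/(207843542961/34212992) = 34212992/207843542961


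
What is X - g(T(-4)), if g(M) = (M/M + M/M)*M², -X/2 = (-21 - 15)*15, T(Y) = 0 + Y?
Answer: 1048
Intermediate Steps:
T(Y) = Y
X = 1080 (X = -2*(-21 - 15)*15 = -(-72)*15 = -2*(-540) = 1080)
g(M) = 2*M² (g(M) = (1 + 1)*M² = 2*M²)
X - g(T(-4)) = 1080 - 2*(-4)² = 1080 - 2*16 = 1080 - 1*32 = 1080 - 32 = 1048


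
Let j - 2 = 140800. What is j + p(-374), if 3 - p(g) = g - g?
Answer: 140805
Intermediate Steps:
j = 140802 (j = 2 + 140800 = 140802)
p(g) = 3 (p(g) = 3 - (g - g) = 3 - 1*0 = 3 + 0 = 3)
j + p(-374) = 140802 + 3 = 140805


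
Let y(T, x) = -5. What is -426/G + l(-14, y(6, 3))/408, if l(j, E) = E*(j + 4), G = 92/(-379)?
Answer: 8234729/4692 ≈ 1755.1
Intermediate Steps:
G = -92/379 (G = 92*(-1/379) = -92/379 ≈ -0.24274)
l(j, E) = E*(4 + j)
-426/G + l(-14, y(6, 3))/408 = -426/(-92/379) - 5*(4 - 14)/408 = -426*(-379/92) - 5*(-10)*(1/408) = 80727/46 + 50*(1/408) = 80727/46 + 25/204 = 8234729/4692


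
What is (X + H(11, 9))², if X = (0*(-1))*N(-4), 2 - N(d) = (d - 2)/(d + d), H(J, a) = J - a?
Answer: 4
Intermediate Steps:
N(d) = 2 - (-2 + d)/(2*d) (N(d) = 2 - (d - 2)/(d + d) = 2 - (-2 + d)/(2*d))
X = 0 (X = (0*(-1))*(3/2 + 1/(-4)) = 0*(3/2 - ¼) = 0*(5/4) = 0)
(X + H(11, 9))² = (0 + (11 - 1*9))² = (0 + (11 - 9))² = (0 + 2)² = 2² = 4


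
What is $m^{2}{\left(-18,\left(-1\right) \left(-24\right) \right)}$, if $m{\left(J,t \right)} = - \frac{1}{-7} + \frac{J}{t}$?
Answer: $\frac{289}{784} \approx 0.36862$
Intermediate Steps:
$m{\left(J,t \right)} = \frac{1}{7} + \frac{J}{t}$ ($m{\left(J,t \right)} = \left(-1\right) \left(- \frac{1}{7}\right) + \frac{J}{t} = \frac{1}{7} + \frac{J}{t}$)
$m^{2}{\left(-18,\left(-1\right) \left(-24\right) \right)} = \left(\frac{-18 + \frac{\left(-1\right) \left(-24\right)}{7}}{\left(-1\right) \left(-24\right)}\right)^{2} = \left(\frac{-18 + \frac{1}{7} \cdot 24}{24}\right)^{2} = \left(\frac{-18 + \frac{24}{7}}{24}\right)^{2} = \left(\frac{1}{24} \left(- \frac{102}{7}\right)\right)^{2} = \left(- \frac{17}{28}\right)^{2} = \frac{289}{784}$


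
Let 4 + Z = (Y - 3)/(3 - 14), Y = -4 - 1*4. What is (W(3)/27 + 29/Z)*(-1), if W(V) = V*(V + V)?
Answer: 9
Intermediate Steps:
Y = -8 (Y = -4 - 4 = -8)
Z = -3 (Z = -4 + (-8 - 3)/(3 - 14) = -4 - 11/(-11) = -4 - 11*(-1/11) = -4 + 1 = -3)
W(V) = 2*V² (W(V) = V*(2*V) = 2*V²)
(W(3)/27 + 29/Z)*(-1) = ((2*3²)/27 + 29/(-3))*(-1) = ((2*9)*(1/27) + 29*(-⅓))*(-1) = (18*(1/27) - 29/3)*(-1) = (⅔ - 29/3)*(-1) = -9*(-1) = 9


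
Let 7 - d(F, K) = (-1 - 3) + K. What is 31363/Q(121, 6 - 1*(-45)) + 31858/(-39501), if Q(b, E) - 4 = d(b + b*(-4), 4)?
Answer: 112592675/39501 ≈ 2850.4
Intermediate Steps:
d(F, K) = 11 - K (d(F, K) = 7 - ((-1 - 3) + K) = 7 - (-4 + K) = 7 + (4 - K) = 11 - K)
Q(b, E) = 11 (Q(b, E) = 4 + (11 - 1*4) = 4 + (11 - 4) = 4 + 7 = 11)
31363/Q(121, 6 - 1*(-45)) + 31858/(-39501) = 31363/11 + 31858/(-39501) = 31363*(1/11) + 31858*(-1/39501) = 31363/11 - 31858/39501 = 112592675/39501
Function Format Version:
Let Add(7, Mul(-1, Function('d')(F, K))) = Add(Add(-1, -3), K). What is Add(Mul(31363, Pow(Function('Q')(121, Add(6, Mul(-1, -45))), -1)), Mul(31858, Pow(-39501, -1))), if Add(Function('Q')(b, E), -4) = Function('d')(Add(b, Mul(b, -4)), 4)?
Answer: Rational(112592675, 39501) ≈ 2850.4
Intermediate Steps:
Function('d')(F, K) = Add(11, Mul(-1, K)) (Function('d')(F, K) = Add(7, Mul(-1, Add(Add(-1, -3), K))) = Add(7, Mul(-1, Add(-4, K))) = Add(7, Add(4, Mul(-1, K))) = Add(11, Mul(-1, K)))
Function('Q')(b, E) = 11 (Function('Q')(b, E) = Add(4, Add(11, Mul(-1, 4))) = Add(4, Add(11, -4)) = Add(4, 7) = 11)
Add(Mul(31363, Pow(Function('Q')(121, Add(6, Mul(-1, -45))), -1)), Mul(31858, Pow(-39501, -1))) = Add(Mul(31363, Pow(11, -1)), Mul(31858, Pow(-39501, -1))) = Add(Mul(31363, Rational(1, 11)), Mul(31858, Rational(-1, 39501))) = Add(Rational(31363, 11), Rational(-31858, 39501)) = Rational(112592675, 39501)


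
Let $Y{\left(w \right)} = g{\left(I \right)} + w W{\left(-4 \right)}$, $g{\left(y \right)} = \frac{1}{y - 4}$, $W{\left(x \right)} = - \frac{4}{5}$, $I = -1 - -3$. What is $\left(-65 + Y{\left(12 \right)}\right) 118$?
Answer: $- \frac{44309}{5} \approx -8861.8$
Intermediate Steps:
$I = 2$ ($I = -1 + 3 = 2$)
$W{\left(x \right)} = - \frac{4}{5}$ ($W{\left(x \right)} = \left(-4\right) \frac{1}{5} = - \frac{4}{5}$)
$g{\left(y \right)} = \frac{1}{-4 + y}$
$Y{\left(w \right)} = - \frac{1}{2} - \frac{4 w}{5}$ ($Y{\left(w \right)} = \frac{1}{-4 + 2} + w \left(- \frac{4}{5}\right) = \frac{1}{-2} - \frac{4 w}{5} = - \frac{1}{2} - \frac{4 w}{5}$)
$\left(-65 + Y{\left(12 \right)}\right) 118 = \left(-65 - \frac{101}{10}\right) 118 = \left(- \frac{751}{10}\right) 118 = - \frac{44309}{5}$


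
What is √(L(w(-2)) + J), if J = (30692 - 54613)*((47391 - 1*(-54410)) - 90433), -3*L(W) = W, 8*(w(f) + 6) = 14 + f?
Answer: I*√1087735706/2 ≈ 16490.0*I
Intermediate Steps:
w(f) = -17/4 + f/8 (w(f) = -6 + (14 + f)/8 = -6 + (7/4 + f/8) = -17/4 + f/8)
L(W) = -W/3
J = -271933928 (J = -23921*((47391 + 54410) - 90433) = -23921*(101801 - 90433) = -23921*11368 = -271933928)
√(L(w(-2)) + J) = √(-(-17/4 + (⅛)*(-2))/3 - 271933928) = √(-(-17/4 - ¼)/3 - 271933928) = √(-⅓*(-9/2) - 271933928) = √(3/2 - 271933928) = √(-543867853/2) = I*√1087735706/2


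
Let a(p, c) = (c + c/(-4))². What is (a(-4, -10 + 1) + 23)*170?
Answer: 93245/8 ≈ 11656.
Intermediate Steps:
a(p, c) = 9*c²/16 (a(p, c) = (c + c*(-¼))² = (c - c/4)² = (3*c/4)² = 9*c²/16)
(a(-4, -10 + 1) + 23)*170 = (9*(-10 + 1)²/16 + 23)*170 = ((9/16)*(-9)² + 23)*170 = ((9/16)*81 + 23)*170 = (729/16 + 23)*170 = (1097/16)*170 = 93245/8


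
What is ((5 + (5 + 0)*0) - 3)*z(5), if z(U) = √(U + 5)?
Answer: 2*√10 ≈ 6.3246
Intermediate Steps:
z(U) = √(5 + U)
((5 + (5 + 0)*0) - 3)*z(5) = ((5 + (5 + 0)*0) - 3)*√(5 + 5) = ((5 + 5*0) - 3)*√10 = ((5 + 0) - 3)*√10 = (5 - 3)*√10 = 2*√10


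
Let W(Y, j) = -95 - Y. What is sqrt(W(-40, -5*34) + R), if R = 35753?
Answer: sqrt(35698) ≈ 188.94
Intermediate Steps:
sqrt(W(-40, -5*34) + R) = sqrt((-95 - 1*(-40)) + 35753) = sqrt((-95 + 40) + 35753) = sqrt(-55 + 35753) = sqrt(35698)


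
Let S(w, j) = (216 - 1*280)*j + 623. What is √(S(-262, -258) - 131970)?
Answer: I*√114835 ≈ 338.87*I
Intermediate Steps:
S(w, j) = 623 - 64*j (S(w, j) = (216 - 280)*j + 623 = -64*j + 623 = 623 - 64*j)
√(S(-262, -258) - 131970) = √((623 - 64*(-258)) - 131970) = √((623 + 16512) - 131970) = √(17135 - 131970) = √(-114835) = I*√114835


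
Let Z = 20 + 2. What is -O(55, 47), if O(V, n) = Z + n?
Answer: -69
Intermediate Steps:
Z = 22
O(V, n) = 22 + n
-O(55, 47) = -(22 + 47) = -1*69 = -69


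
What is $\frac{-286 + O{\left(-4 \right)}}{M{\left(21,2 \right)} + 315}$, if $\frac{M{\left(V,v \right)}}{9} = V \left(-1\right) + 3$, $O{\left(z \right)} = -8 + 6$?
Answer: $- \frac{32}{17} \approx -1.8824$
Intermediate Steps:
$O{\left(z \right)} = -2$
$M{\left(V,v \right)} = 27 - 9 V$ ($M{\left(V,v \right)} = 9 \left(V \left(-1\right) + 3\right) = 9 \left(- V + 3\right) = 9 \left(3 - V\right) = 27 - 9 V$)
$\frac{-286 + O{\left(-4 \right)}}{M{\left(21,2 \right)} + 315} = \frac{-286 - 2}{\left(27 - 189\right) + 315} = - \frac{288}{\left(27 - 189\right) + 315} = - \frac{288}{-162 + 315} = - \frac{288}{153} = \left(-288\right) \frac{1}{153} = - \frac{32}{17}$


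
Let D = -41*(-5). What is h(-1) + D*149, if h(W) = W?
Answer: 30544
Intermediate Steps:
D = 205
h(-1) + D*149 = -1 + 205*149 = -1 + 30545 = 30544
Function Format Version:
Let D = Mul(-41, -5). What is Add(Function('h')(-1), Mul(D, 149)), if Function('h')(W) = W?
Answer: 30544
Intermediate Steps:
D = 205
Add(Function('h')(-1), Mul(D, 149)) = Add(-1, Mul(205, 149)) = Add(-1, 30545) = 30544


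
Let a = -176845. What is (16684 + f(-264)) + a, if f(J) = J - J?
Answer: -160161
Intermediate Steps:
f(J) = 0
(16684 + f(-264)) + a = (16684 + 0) - 176845 = 16684 - 176845 = -160161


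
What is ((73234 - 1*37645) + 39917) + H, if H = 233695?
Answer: 309201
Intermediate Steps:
((73234 - 1*37645) + 39917) + H = ((73234 - 1*37645) + 39917) + 233695 = ((73234 - 37645) + 39917) + 233695 = (35589 + 39917) + 233695 = 75506 + 233695 = 309201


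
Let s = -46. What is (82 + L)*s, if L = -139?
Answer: 2622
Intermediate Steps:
(82 + L)*s = (82 - 139)*(-46) = -57*(-46) = 2622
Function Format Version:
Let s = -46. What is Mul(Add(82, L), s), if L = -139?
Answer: 2622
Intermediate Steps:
Mul(Add(82, L), s) = Mul(Add(82, -139), -46) = Mul(-57, -46) = 2622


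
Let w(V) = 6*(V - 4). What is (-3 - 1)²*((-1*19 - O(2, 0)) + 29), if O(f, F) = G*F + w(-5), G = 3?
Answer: 1024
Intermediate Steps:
w(V) = -24 + 6*V (w(V) = 6*(-4 + V) = -24 + 6*V)
O(f, F) = -54 + 3*F (O(f, F) = 3*F + (-24 + 6*(-5)) = 3*F + (-24 - 30) = 3*F - 54 = -54 + 3*F)
(-3 - 1)²*((-1*19 - O(2, 0)) + 29) = (-3 - 1)²*((-1*19 - (-54 + 3*0)) + 29) = (-4)²*((-19 - (-54 + 0)) + 29) = 16*((-19 - 1*(-54)) + 29) = 16*((-19 + 54) + 29) = 16*(35 + 29) = 16*64 = 1024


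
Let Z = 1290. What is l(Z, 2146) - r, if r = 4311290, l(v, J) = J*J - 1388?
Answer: 292638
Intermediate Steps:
l(v, J) = -1388 + J**2 (l(v, J) = J**2 - 1388 = -1388 + J**2)
l(Z, 2146) - r = (-1388 + 2146**2) - 1*4311290 = (-1388 + 4605316) - 4311290 = 4603928 - 4311290 = 292638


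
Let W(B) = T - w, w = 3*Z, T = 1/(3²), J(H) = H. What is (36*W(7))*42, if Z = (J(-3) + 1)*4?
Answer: 36456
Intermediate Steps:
Z = -8 (Z = (-3 + 1)*4 = -2*4 = -8)
T = ⅑ (T = 1/9 = ⅑ ≈ 0.11111)
w = -24 (w = 3*(-8) = -24)
W(B) = 217/9 (W(B) = ⅑ - 1*(-24) = ⅑ + 24 = 217/9)
(36*W(7))*42 = (36*(217/9))*42 = 868*42 = 36456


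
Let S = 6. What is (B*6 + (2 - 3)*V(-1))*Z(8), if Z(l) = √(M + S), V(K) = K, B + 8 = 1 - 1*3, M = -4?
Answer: -59*√2 ≈ -83.439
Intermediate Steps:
B = -10 (B = -8 + (1 - 1*3) = -8 + (1 - 3) = -8 - 2 = -10)
Z(l) = √2 (Z(l) = √(-4 + 6) = √2)
(B*6 + (2 - 3)*V(-1))*Z(8) = (-10*6 + (2 - 3)*(-1))*√2 = (-60 - 1*(-1))*√2 = (-60 + 1)*√2 = -59*√2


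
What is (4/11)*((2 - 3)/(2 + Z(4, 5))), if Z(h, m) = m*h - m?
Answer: -4/187 ≈ -0.021390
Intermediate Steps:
Z(h, m) = -m + h*m (Z(h, m) = h*m - m = -m + h*m)
(4/11)*((2 - 3)/(2 + Z(4, 5))) = (4/11)*((2 - 3)/(2 + 5*(-1 + 4))) = (4*(1/11))*(-1/(2 + 5*3)) = 4*(-1/(2 + 15))/11 = 4*(-1/17)/11 = 4*(-1*1/17)/11 = (4/11)*(-1/17) = -4/187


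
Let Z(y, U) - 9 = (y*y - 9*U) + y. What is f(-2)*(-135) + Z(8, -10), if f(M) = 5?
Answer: -504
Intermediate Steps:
Z(y, U) = 9 + y + y² - 9*U (Z(y, U) = 9 + ((y*y - 9*U) + y) = 9 + ((y² - 9*U) + y) = 9 + (y + y² - 9*U) = 9 + y + y² - 9*U)
f(-2)*(-135) + Z(8, -10) = 5*(-135) + (9 + 8 + 8² - 9*(-10)) = -675 + (9 + 8 + 64 + 90) = -675 + 171 = -504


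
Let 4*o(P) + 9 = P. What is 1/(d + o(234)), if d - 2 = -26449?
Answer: -4/105563 ≈ -3.7892e-5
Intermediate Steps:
d = -26447 (d = 2 - 26449 = -26447)
o(P) = -9/4 + P/4
1/(d + o(234)) = 1/(-26447 + (-9/4 + (¼)*234)) = 1/(-26447 + (-9/4 + 117/2)) = 1/(-26447 + 225/4) = 1/(-105563/4) = -4/105563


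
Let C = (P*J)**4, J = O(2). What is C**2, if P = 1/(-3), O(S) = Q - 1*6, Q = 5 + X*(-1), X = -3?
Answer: 256/6561 ≈ 0.039018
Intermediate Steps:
Q = 8 (Q = 5 - 3*(-1) = 5 + 3 = 8)
O(S) = 2 (O(S) = 8 - 1*6 = 8 - 6 = 2)
P = -1/3 ≈ -0.33333
J = 2
C = 16/81 (C = (-1/3*2)**4 = (-2/3)**4 = 16/81 ≈ 0.19753)
C**2 = (16/81)**2 = 256/6561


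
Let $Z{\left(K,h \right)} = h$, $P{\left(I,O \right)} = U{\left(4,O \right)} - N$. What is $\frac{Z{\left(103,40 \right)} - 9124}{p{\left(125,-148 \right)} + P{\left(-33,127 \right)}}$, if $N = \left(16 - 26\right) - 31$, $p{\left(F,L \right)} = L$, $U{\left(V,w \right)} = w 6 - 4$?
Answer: $- \frac{3028}{217} \approx -13.954$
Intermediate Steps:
$U{\left(V,w \right)} = -4 + 6 w$ ($U{\left(V,w \right)} = 6 w - 4 = -4 + 6 w$)
$N = -41$ ($N = -10 - 31 = -41$)
$P{\left(I,O \right)} = 37 + 6 O$ ($P{\left(I,O \right)} = \left(-4 + 6 O\right) - -41 = \left(-4 + 6 O\right) + 41 = 37 + 6 O$)
$\frac{Z{\left(103,40 \right)} - 9124}{p{\left(125,-148 \right)} + P{\left(-33,127 \right)}} = \frac{40 - 9124}{-148 + \left(37 + 6 \cdot 127\right)} = - \frac{9084}{-148 + \left(37 + 762\right)} = - \frac{9084}{-148 + 799} = - \frac{9084}{651} = \left(-9084\right) \frac{1}{651} = - \frac{3028}{217}$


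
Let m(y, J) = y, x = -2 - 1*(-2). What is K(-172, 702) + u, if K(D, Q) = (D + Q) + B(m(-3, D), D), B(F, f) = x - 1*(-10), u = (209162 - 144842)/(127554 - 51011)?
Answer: 41397540/76543 ≈ 540.84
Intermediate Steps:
x = 0 (x = -2 + 2 = 0)
u = 64320/76543 ≈ 0.84031
B(F, f) = 10 (B(F, f) = 0 - 1*(-10) = 0 + 10 = 10)
K(D, Q) = 10 + D + Q (K(D, Q) = (D + Q) + 10 = 10 + D + Q)
K(-172, 702) + u = (10 - 172 + 702) + 64320/76543 = 540 + 64320/76543 = 41397540/76543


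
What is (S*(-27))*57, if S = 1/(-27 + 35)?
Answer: -1539/8 ≈ -192.38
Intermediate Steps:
S = ⅛ (S = 1/8 = ⅛ ≈ 0.12500)
(S*(-27))*57 = ((⅛)*(-27))*57 = -27/8*57 = -1539/8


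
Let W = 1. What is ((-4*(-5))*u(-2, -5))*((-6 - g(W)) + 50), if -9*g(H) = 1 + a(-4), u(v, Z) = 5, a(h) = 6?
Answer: 40300/9 ≈ 4477.8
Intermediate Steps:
g(H) = -7/9 (g(H) = -(1 + 6)/9 = -⅑*7 = -7/9)
((-4*(-5))*u(-2, -5))*((-6 - g(W)) + 50) = (-4*(-5)*5)*((-6 - 1*(-7/9)) + 50) = (20*5)*((-6 + 7/9) + 50) = 100*(-47/9 + 50) = 100*(403/9) = 40300/9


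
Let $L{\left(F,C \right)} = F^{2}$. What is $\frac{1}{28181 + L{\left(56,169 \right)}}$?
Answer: $\frac{1}{31317} \approx 3.1932 \cdot 10^{-5}$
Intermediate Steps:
$\frac{1}{28181 + L{\left(56,169 \right)}} = \frac{1}{28181 + 56^{2}} = \frac{1}{28181 + 3136} = \frac{1}{31317}$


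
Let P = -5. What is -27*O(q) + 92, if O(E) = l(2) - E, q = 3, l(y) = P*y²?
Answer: 713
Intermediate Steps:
l(y) = -5*y²
O(E) = -20 - E (O(E) = -5*2² - E = -5*4 - E = -20 - E)
-27*O(q) + 92 = -27*(-20 - 1*3) + 92 = -27*(-20 - 3) + 92 = -27*(-23) + 92 = 621 + 92 = 713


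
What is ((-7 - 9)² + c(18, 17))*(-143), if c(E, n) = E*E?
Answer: -82940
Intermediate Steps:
c(E, n) = E²
((-7 - 9)² + c(18, 17))*(-143) = ((-7 - 9)² + 18²)*(-143) = ((-16)² + 324)*(-143) = (256 + 324)*(-143) = 580*(-143) = -82940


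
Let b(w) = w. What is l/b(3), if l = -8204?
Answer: -8204/3 ≈ -2734.7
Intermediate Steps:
l/b(3) = -8204/3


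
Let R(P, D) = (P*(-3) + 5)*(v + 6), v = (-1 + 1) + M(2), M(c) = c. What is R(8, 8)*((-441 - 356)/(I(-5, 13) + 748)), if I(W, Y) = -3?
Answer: 121144/745 ≈ 162.61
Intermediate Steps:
v = 2 (v = (-1 + 1) + 2 = 0 + 2 = 2)
R(P, D) = 40 - 24*P (R(P, D) = (P*(-3) + 5)*(2 + 6) = (-3*P + 5)*8 = (5 - 3*P)*8 = 40 - 24*P)
R(8, 8)*((-441 - 356)/(I(-5, 13) + 748)) = (40 - 24*8)*((-441 - 356)/(-3 + 748)) = (40 - 192)*(-797/745) = -(-121144)/745 = -152*(-797/745) = 121144/745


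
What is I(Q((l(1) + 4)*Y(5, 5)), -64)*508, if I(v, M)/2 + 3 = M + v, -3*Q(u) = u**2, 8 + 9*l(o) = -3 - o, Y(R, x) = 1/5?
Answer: -46013624/675 ≈ -68168.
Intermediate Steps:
Y(R, x) = 1/5
l(o) = -11/9 - o/9 (l(o) = -8/9 + (-3 - o)/9 = -8/9 + (-1/3 - o/9) = -11/9 - o/9)
Q(u) = -u**2/3
I(v, M) = -6 + 2*M + 2*v (I(v, M) = -6 + 2*(M + v) = -6 + (2*M + 2*v) = -6 + 2*M + 2*v)
I(Q((l(1) + 4)*Y(5, 5)), -64)*508 = (-6 + 2*(-64) + 2*(-((-11/9 - 1/9*1) + 4)**2/25/3))*508 = (-6 - 128 + 2*(-((-11/9 - 1/9) + 4)**2/25/3))*508 = (-6 - 128 + 2*(-(-4/3 + 4)**2/25/3))*508 = (-6 - 128 + 2*(-((8/3)*(1/5))**2/3))*508 = (-6 - 128 + 2*(-(8/15)**2/3))*508 = (-6 - 128 + 2*(-1/3*64/225))*508 = (-6 - 128 + 2*(-64/675))*508 = (-6 - 128 - 128/675)*508 = -90578/675*508 = -46013624/675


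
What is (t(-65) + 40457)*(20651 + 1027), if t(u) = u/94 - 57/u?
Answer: 2679329295117/3055 ≈ 8.7703e+8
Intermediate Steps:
t(u) = -57/u + u/94 (t(u) = u*(1/94) - 57/u = u/94 - 57/u = -57/u + u/94)
(t(-65) + 40457)*(20651 + 1027) = ((-57/(-65) + (1/94)*(-65)) + 40457)*(20651 + 1027) = ((-57*(-1/65) - 65/94) + 40457)*21678 = ((57/65 - 65/94) + 40457)*21678 = (1133/6110 + 40457)*21678 = (247193403/6110)*21678 = 2679329295117/3055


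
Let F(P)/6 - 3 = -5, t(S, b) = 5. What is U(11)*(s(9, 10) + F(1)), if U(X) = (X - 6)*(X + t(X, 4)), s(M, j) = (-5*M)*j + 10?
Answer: -36160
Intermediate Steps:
s(M, j) = 10 - 5*M*j (s(M, j) = -5*M*j + 10 = 10 - 5*M*j)
F(P) = -12 (F(P) = 18 + 6*(-5) = 18 - 30 = -12)
U(X) = (-6 + X)*(5 + X) (U(X) = (X - 6)*(X + 5) = (-6 + X)*(5 + X))
U(11)*(s(9, 10) + F(1)) = (-30 + 11**2 - 1*11)*((10 - 5*9*10) - 12) = (-30 + 121 - 11)*((10 - 450) - 12) = 80*(-440 - 12) = 80*(-452) = -36160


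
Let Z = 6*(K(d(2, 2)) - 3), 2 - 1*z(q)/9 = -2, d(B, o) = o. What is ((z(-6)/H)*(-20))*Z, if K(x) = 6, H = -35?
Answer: 2592/7 ≈ 370.29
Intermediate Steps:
z(q) = 36 (z(q) = 18 - 9*(-2) = 18 + 18 = 36)
Z = 18 (Z = 6*(6 - 3) = 6*3 = 18)
((z(-6)/H)*(-20))*Z = ((36/(-35))*(-20))*18 = ((36*(-1/35))*(-20))*18 = -36/35*(-20)*18 = (144/7)*18 = 2592/7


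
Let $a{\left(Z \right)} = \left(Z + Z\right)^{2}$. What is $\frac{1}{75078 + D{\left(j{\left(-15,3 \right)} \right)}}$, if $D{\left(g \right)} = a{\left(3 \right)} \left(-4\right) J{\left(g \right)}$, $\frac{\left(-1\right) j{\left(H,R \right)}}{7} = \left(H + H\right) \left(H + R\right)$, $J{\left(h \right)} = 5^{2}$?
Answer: $\frac{1}{71478} \approx 1.399 \cdot 10^{-5}$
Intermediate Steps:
$J{\left(h \right)} = 25$
$j{\left(H,R \right)} = - 14 H \left(H + R\right)$ ($j{\left(H,R \right)} = - 7 \left(H + H\right) \left(H + R\right) = - 7 \cdot 2 H \left(H + R\right) = - 14 H \left(H + R\right)$)
$a{\left(Z \right)} = 4 Z^{2}$ ($a{\left(Z \right)} = \left(2 Z\right)^{2} = 4 Z^{2}$)
$D{\left(g \right)} = -3600$ ($D{\left(g \right)} = 4 \cdot 3^{2} \left(-4\right) 25 = 4 \cdot 9 \left(-4\right) 25 = 36 \left(-4\right) 25 = \left(-144\right) 25 = -3600$)
$\frac{1}{75078 + D{\left(j{\left(-15,3 \right)} \right)}} = \frac{1}{75078 - 3600} = \frac{1}{71478}$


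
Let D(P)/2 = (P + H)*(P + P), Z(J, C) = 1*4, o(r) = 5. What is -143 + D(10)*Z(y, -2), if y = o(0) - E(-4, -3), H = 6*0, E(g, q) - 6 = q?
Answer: 1457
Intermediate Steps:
E(g, q) = 6 + q
H = 0
y = 2 (y = 5 - (6 - 3) = 5 - 1*3 = 5 - 3 = 2)
Z(J, C) = 4
D(P) = 4*P² (D(P) = 2*((P + 0)*(P + P)) = 2*(P*(2*P)) = 2*(2*P²) = 4*P²)
-143 + D(10)*Z(y, -2) = -143 + (4*10²)*4 = -143 + (4*100)*4 = -143 + 400*4 = -143 + 1600 = 1457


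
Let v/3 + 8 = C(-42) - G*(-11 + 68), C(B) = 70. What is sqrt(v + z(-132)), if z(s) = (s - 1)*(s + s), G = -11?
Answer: 27*sqrt(51) ≈ 192.82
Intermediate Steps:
z(s) = 2*s*(-1 + s) (z(s) = (-1 + s)*(2*s) = 2*s*(-1 + s))
v = 2067 (v = -24 + 3*(70 - (-11)*(-11 + 68)) = -24 + 3*(70 - (-11)*57) = -24 + 3*(70 - 1*(-627)) = -24 + 3*(70 + 627) = -24 + 3*697 = -24 + 2091 = 2067)
sqrt(v + z(-132)) = sqrt(2067 + 2*(-132)*(-1 - 132)) = sqrt(2067 + 2*(-132)*(-133)) = sqrt(2067 + 35112) = sqrt(37179) = 27*sqrt(51)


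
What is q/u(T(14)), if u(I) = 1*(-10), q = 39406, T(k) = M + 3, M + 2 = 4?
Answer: -19703/5 ≈ -3940.6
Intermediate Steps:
M = 2 (M = -2 + 4 = 2)
T(k) = 5 (T(k) = 2 + 3 = 5)
u(I) = -10
q/u(T(14)) = 39406/(-10) = 39406*(-⅒) = -19703/5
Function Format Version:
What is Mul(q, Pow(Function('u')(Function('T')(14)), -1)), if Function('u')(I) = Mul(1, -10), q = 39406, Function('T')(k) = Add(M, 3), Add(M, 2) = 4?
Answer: Rational(-19703, 5) ≈ -3940.6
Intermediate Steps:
M = 2 (M = Add(-2, 4) = 2)
Function('T')(k) = 5 (Function('T')(k) = Add(2, 3) = 5)
Function('u')(I) = -10
Mul(q, Pow(Function('u')(Function('T')(14)), -1)) = Mul(39406, Pow(-10, -1)) = Mul(39406, Rational(-1, 10)) = Rational(-19703, 5)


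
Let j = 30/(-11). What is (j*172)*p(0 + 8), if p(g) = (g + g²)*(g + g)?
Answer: -5944320/11 ≈ -5.4039e+5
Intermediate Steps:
j = -30/11 (j = 30*(-1/11) = -30/11 ≈ -2.7273)
p(g) = 2*g*(g + g²) (p(g) = (g + g²)*(2*g) = 2*g*(g + g²))
(j*172)*p(0 + 8) = (-30/11*172)*(2*(0 + 8)²*(1 + (0 + 8))) = -10320*8²*(1 + 8)/11 = -10320*64*9/11 = -5160/11*1152 = -5944320/11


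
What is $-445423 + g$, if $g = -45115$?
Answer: $-490538$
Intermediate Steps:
$-445423 + g = -445423 - 45115 = -490538$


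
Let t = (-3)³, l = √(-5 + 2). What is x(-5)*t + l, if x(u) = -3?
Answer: 81 + I*√3 ≈ 81.0 + 1.732*I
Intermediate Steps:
l = I*√3 (l = √(-3) = I*√3 ≈ 1.732*I)
t = -27
x(-5)*t + l = -3*(-27) + I*√3 = 81 + I*√3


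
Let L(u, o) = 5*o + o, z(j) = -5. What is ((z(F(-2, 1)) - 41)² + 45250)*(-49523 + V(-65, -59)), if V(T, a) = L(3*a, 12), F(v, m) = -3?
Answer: -2342296066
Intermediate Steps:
L(u, o) = 6*o
V(T, a) = 72 (V(T, a) = 6*12 = 72)
((z(F(-2, 1)) - 41)² + 45250)*(-49523 + V(-65, -59)) = ((-5 - 41)² + 45250)*(-49523 + 72) = ((-46)² + 45250)*(-49451) = (2116 + 45250)*(-49451) = 47366*(-49451) = -2342296066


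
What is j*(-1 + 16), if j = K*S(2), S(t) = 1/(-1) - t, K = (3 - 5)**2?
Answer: -180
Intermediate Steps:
K = 4 (K = (-2)**2 = 4)
S(t) = -1 - t
j = -12 (j = 4*(-1 - 1*2) = 4*(-1 - 2) = 4*(-3) = -12)
j*(-1 + 16) = -12*(-1 + 16) = -12*15 = -180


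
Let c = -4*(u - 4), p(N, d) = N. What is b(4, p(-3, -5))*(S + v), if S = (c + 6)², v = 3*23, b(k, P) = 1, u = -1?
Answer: 745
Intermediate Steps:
c = 20 (c = -4*(-1 - 4) = -4*(-5) = 20)
v = 69
S = 676 (S = (20 + 6)² = 26² = 676)
b(4, p(-3, -5))*(S + v) = 1*(676 + 69) = 1*745 = 745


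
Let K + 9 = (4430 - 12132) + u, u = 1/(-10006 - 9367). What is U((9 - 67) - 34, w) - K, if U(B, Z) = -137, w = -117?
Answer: 146731103/19373 ≈ 7574.0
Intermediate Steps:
u = -1/19373 (u = 1/(-19373) = -1/19373 ≈ -5.1618e-5)
K = -149385204/19373 (K = -9 + ((4430 - 12132) - 1/19373) = -9 + (-7702 - 1/19373) = -9 - 149210847/19373 = -149385204/19373 ≈ -7711.0)
U((9 - 67) - 34, w) - K = -137 - 1*(-149385204/19373) = -137 + 149385204/19373 = 146731103/19373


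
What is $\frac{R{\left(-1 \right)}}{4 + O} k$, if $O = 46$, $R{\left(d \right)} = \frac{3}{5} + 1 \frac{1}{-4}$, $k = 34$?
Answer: $\frac{119}{500} \approx 0.238$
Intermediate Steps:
$R{\left(d \right)} = \frac{7}{20}$ ($R{\left(d \right)} = 3 \cdot \frac{1}{5} + 1 \left(- \frac{1}{4}\right) = \frac{3}{5} - \frac{1}{4} = \frac{7}{20}$)
$\frac{R{\left(-1 \right)}}{4 + O} k = \frac{7}{20 \left(4 + 46\right)} 34 = \frac{7}{20 \cdot 50} \cdot 34 = \frac{7}{20} \cdot \frac{1}{50} \cdot 34 = \frac{7}{1000} \cdot 34 = \frac{119}{500}$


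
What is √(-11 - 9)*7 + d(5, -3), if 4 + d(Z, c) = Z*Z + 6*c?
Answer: 3 + 14*I*√5 ≈ 3.0 + 31.305*I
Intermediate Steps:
d(Z, c) = -4 + Z² + 6*c (d(Z, c) = -4 + (Z*Z + 6*c) = -4 + (Z² + 6*c) = -4 + Z² + 6*c)
√(-11 - 9)*7 + d(5, -3) = √(-11 - 9)*7 + (-4 + 5² + 6*(-3)) = √(-20)*7 + (-4 + 25 - 18) = (2*I*√5)*7 + 3 = 14*I*√5 + 3 = 3 + 14*I*√5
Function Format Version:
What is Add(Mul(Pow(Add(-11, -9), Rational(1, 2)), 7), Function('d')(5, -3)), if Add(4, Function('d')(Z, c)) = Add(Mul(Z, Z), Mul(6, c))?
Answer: Add(3, Mul(14, I, Pow(5, Rational(1, 2)))) ≈ Add(3.0000, Mul(31.305, I))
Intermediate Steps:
Function('d')(Z, c) = Add(-4, Pow(Z, 2), Mul(6, c)) (Function('d')(Z, c) = Add(-4, Add(Mul(Z, Z), Mul(6, c))) = Add(-4, Add(Pow(Z, 2), Mul(6, c))) = Add(-4, Pow(Z, 2), Mul(6, c)))
Add(Mul(Pow(Add(-11, -9), Rational(1, 2)), 7), Function('d')(5, -3)) = Add(Mul(Pow(Add(-11, -9), Rational(1, 2)), 7), Add(-4, Pow(5, 2), Mul(6, -3))) = Add(Mul(Pow(-20, Rational(1, 2)), 7), Add(-4, 25, -18)) = Add(Mul(Mul(2, I, Pow(5, Rational(1, 2))), 7), 3) = Add(Mul(14, I, Pow(5, Rational(1, 2))), 3) = Add(3, Mul(14, I, Pow(5, Rational(1, 2))))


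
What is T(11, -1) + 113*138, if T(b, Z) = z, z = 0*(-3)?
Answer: 15594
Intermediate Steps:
z = 0
T(b, Z) = 0
T(11, -1) + 113*138 = 0 + 113*138 = 0 + 15594 = 15594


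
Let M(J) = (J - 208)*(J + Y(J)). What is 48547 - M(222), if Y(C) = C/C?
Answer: 45425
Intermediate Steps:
Y(C) = 1
M(J) = (1 + J)*(-208 + J) (M(J) = (J - 208)*(J + 1) = (-208 + J)*(1 + J) = (1 + J)*(-208 + J))
48547 - M(222) = 48547 - (-208 + 222² - 207*222) = 48547 - (-208 + 49284 - 45954) = 48547 - 1*3122 = 48547 - 3122 = 45425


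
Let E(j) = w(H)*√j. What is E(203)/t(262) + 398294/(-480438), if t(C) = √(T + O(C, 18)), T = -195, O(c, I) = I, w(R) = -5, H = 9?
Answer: -199147/240219 + 5*I*√35931/177 ≈ -0.82902 + 5.3547*I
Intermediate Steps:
t(C) = I*√177 (t(C) = √(-195 + 18) = √(-177) = I*√177)
E(j) = -5*√j
E(203)/t(262) + 398294/(-480438) = (-5*√203)/((I*√177)) + 398294/(-480438) = (-5*√203)*(-I*√177/177) + 398294*(-1/480438) = 5*I*√35931/177 - 199147/240219 = -199147/240219 + 5*I*√35931/177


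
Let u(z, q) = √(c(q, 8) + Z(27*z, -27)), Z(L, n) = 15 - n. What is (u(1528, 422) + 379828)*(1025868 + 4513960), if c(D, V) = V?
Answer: 2104181789584 + 27699140*√2 ≈ 2.1042e+12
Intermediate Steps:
u(z, q) = 5*√2 (u(z, q) = √(8 + (15 - 1*(-27))) = √(8 + (15 + 27)) = √(8 + 42) = √50 = 5*√2)
(u(1528, 422) + 379828)*(1025868 + 4513960) = (5*√2 + 379828)*(1025868 + 4513960) = (379828 + 5*√2)*5539828 = 2104181789584 + 27699140*√2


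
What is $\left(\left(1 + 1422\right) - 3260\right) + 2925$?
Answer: $1088$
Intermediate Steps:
$\left(\left(1 + 1422\right) - 3260\right) + 2925 = \left(1423 - 3260\right) + 2925 = -1837 + 2925 = 1088$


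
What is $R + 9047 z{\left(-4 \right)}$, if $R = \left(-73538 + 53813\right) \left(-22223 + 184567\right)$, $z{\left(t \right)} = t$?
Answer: $-3202271588$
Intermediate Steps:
$R = -3202235400$ ($R = \left(-19725\right) 162344 = -3202235400$)
$R + 9047 z{\left(-4 \right)} = -3202235400 + 9047 \left(-4\right) = -3202235400 - 36188 = -3202271588$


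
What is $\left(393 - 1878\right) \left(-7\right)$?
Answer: $10395$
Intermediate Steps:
$\left(393 - 1878\right) \left(-7\right) = \left(-1485\right) \left(-7\right) = 10395$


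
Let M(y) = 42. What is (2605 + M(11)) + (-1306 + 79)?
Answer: 1420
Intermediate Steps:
(2605 + M(11)) + (-1306 + 79) = (2605 + 42) + (-1306 + 79) = 2647 - 1227 = 1420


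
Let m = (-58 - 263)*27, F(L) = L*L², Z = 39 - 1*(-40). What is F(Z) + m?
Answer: 484372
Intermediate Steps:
Z = 79 (Z = 39 + 40 = 79)
F(L) = L³
m = -8667 (m = -321*27 = -8667)
F(Z) + m = 79³ - 8667 = 493039 - 8667 = 484372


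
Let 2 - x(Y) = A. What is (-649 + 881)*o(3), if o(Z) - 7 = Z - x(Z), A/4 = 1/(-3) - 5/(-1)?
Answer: 18560/3 ≈ 6186.7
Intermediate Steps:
A = 56/3 (A = 4*(1/(-3) - 5/(-1)) = 4*(1*(-1/3) - 5*(-1)) = 4*(-1/3 + 5) = 4*(14/3) = 56/3 ≈ 18.667)
x(Y) = -50/3 (x(Y) = 2 - 1*56/3 = 2 - 56/3 = -50/3)
o(Z) = 71/3 + Z (o(Z) = 7 + (Z - 1*(-50/3)) = 7 + (Z + 50/3) = 7 + (50/3 + Z) = 71/3 + Z)
(-649 + 881)*o(3) = (-649 + 881)*(71/3 + 3) = 232*(80/3) = 18560/3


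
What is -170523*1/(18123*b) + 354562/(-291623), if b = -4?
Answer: 8008506775/7046778172 ≈ 1.1365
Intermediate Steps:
-170523*1/(18123*b) + 354562/(-291623) = -170523/((-4*18123)) + 354562/(-291623) = -170523/(-72492) + 354562*(-1/291623) = -170523*(-1/72492) - 354562/291623 = 56841/24164 - 354562/291623 = 8008506775/7046778172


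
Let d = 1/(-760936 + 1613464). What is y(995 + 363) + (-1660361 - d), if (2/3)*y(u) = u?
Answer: -1413767643073/852528 ≈ -1.6583e+6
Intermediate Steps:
d = 1/852528 ≈ 1.1730e-6
y(u) = 3*u/2
y(995 + 363) + (-1660361 - d) = 3*(995 + 363)/2 + (-1660361 - 1*1/852528) = (3/2)*1358 + (-1660361 - 1/852528) = 2037 - 1415504242609/852528 = -1413767643073/852528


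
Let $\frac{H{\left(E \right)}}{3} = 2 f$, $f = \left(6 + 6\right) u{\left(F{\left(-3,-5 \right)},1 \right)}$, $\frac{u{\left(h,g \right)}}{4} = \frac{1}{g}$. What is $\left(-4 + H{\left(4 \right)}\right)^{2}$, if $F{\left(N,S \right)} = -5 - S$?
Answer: $80656$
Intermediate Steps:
$u{\left(h,g \right)} = \frac{4}{g}$
$f = 48$ ($f = \left(6 + 6\right) \frac{4}{1} = 12 \cdot 4 \cdot 1 = 12 \cdot 4 = 48$)
$H{\left(E \right)} = 288$ ($H{\left(E \right)} = 3 \cdot 2 \cdot 48 = 3 \cdot 96 = 288$)
$\left(-4 + H{\left(4 \right)}\right)^{2} = \left(-4 + 288\right)^{2} = 284^{2} = 80656$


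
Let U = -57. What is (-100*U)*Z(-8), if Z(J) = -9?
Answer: -51300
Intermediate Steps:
(-100*U)*Z(-8) = -100*(-57)*(-9) = 5700*(-9) = -51300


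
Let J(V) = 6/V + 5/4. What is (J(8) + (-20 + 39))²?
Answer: 441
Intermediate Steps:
J(V) = 5/4 + 6/V (J(V) = 6/V + 5*(¼) = 6/V + 5/4 = 5/4 + 6/V)
(J(8) + (-20 + 39))² = ((5/4 + 6/8) + (-20 + 39))² = ((5/4 + 6*(⅛)) + 19)² = ((5/4 + ¾) + 19)² = (2 + 19)² = 21² = 441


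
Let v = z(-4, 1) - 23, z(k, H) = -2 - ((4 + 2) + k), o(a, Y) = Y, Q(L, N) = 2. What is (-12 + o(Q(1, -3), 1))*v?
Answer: 297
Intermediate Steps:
z(k, H) = -8 - k (z(k, H) = -2 - (6 + k) = -2 + (-6 - k) = -8 - k)
v = -27 (v = (-8 - 1*(-4)) - 23 = (-8 + 4) - 23 = -4 - 23 = -27)
(-12 + o(Q(1, -3), 1))*v = (-12 + 1)*(-27) = -11*(-27) = 297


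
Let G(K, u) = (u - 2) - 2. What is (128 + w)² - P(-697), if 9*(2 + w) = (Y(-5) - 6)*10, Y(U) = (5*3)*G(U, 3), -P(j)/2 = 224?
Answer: 98896/9 ≈ 10988.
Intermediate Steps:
G(K, u) = -4 + u (G(K, u) = (-2 + u) - 2 = -4 + u)
P(j) = -448 (P(j) = -2*224 = -448)
Y(U) = -15 (Y(U) = (5*3)*(-4 + 3) = 15*(-1) = -15)
w = -76/3 (w = -2 + ((-15 - 6)*10)/9 = -2 + (-21*10)/9 = -2 + (⅑)*(-210) = -2 - 70/3 = -76/3 ≈ -25.333)
(128 + w)² - P(-697) = (128 - 76/3)² - 1*(-448) = (308/3)² + 448 = 94864/9 + 448 = 98896/9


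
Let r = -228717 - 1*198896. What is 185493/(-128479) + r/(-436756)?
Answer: -26075890081/56113974124 ≈ -0.46469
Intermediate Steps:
r = -427613 (r = -228717 - 198896 = -427613)
185493/(-128479) + r/(-436756) = 185493/(-128479) - 427613/(-436756) = 185493*(-1/128479) - 427613*(-1/436756) = -185493/128479 + 427613/436756 = -26075890081/56113974124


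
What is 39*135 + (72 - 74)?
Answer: 5263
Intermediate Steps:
39*135 + (72 - 74) = 5265 - 2 = 5263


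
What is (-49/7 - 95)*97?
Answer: -9894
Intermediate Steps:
(-49/7 - 95)*97 = (-49*⅐ - 95)*97 = (-7 - 95)*97 = -102*97 = -9894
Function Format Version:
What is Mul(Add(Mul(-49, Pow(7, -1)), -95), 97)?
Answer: -9894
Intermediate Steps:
Mul(Add(Mul(-49, Pow(7, -1)), -95), 97) = Mul(Add(Mul(-49, Rational(1, 7)), -95), 97) = Mul(Add(-7, -95), 97) = Mul(-102, 97) = -9894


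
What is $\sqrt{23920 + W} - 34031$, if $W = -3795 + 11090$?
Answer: $-34031 + \sqrt{31215} \approx -33854.0$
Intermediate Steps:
$W = 7295$
$\sqrt{23920 + W} - 34031 = \sqrt{23920 + 7295} - 34031 = \sqrt{31215} - 34031 = -34031 + \sqrt{31215}$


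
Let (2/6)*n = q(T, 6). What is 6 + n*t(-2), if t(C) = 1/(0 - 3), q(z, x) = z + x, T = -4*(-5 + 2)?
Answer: -12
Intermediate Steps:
T = 12 (T = -4*(-3) = 12)
q(z, x) = x + z
t(C) = -1/3 (t(C) = 1/(-3) = -1/3)
n = 54 (n = 3*(6 + 12) = 3*18 = 54)
6 + n*t(-2) = 6 + 54*(-1/3) = 6 - 18 = -12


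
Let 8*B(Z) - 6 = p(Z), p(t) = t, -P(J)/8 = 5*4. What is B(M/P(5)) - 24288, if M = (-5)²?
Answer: -6217541/256 ≈ -24287.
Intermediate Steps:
P(J) = -160 (P(J) = -40*4 = -8*20 = -160)
M = 25
B(Z) = ¾ + Z/8
B(M/P(5)) - 24288 = (¾ + (25/(-160))/8) - 24288 = (¾ + (25*(-1/160))/8) - 24288 = (¾ + (⅛)*(-5/32)) - 24288 = (¾ - 5/256) - 24288 = 187/256 - 24288 = -6217541/256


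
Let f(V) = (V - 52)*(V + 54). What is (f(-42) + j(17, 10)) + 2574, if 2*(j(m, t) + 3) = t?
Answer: 1448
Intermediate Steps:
j(m, t) = -3 + t/2
f(V) = (-52 + V)*(54 + V)
(f(-42) + j(17, 10)) + 2574 = ((-2808 + (-42)² + 2*(-42)) + (-3 + (½)*10)) + 2574 = ((-2808 + 1764 - 84) + (-3 + 5)) + 2574 = (-1128 + 2) + 2574 = -1126 + 2574 = 1448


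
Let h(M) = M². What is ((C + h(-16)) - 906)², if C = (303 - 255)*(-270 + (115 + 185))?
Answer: 624100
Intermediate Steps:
C = 1440 (C = 48*(-270 + 300) = 48*30 = 1440)
((C + h(-16)) - 906)² = ((1440 + (-16)²) - 906)² = ((1440 + 256) - 906)² = (1696 - 906)² = 790² = 624100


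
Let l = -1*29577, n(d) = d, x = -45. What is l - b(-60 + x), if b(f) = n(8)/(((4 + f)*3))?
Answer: -8961823/303 ≈ -29577.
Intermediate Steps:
l = -29577
b(f) = 8/(12 + 3*f) (b(f) = 8/(((4 + f)*3)) = 8/(12 + 3*f))
l - b(-60 + x) = -29577 - 8/(3*(4 + (-60 - 45))) = -29577 - 8/(3*(4 - 105)) = -29577 - 8/(3*(-101)) = -29577 - 8*(-1)/(3*101) = -29577 - 1*(-8/303) = -29577 + 8/303 = -8961823/303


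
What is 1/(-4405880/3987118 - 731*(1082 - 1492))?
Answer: 1993559/597487364950 ≈ 3.3366e-6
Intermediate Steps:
1/(-4405880/3987118 - 731*(1082 - 1492)) = 1/(-4405880*1/3987118 - 731*(-410)) = 1/(-2202940/1993559 + 299710) = 1/(597487364950/1993559) = 1993559/597487364950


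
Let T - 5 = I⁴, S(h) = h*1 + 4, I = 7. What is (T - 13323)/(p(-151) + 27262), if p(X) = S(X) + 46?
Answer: -10917/27161 ≈ -0.40194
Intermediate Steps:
S(h) = 4 + h (S(h) = h + 4 = 4 + h)
T = 2406 (T = 5 + 7⁴ = 5 + 2401 = 2406)
p(X) = 50 + X (p(X) = (4 + X) + 46 = 50 + X)
(T - 13323)/(p(-151) + 27262) = (2406 - 13323)/((50 - 151) + 27262) = -10917/(-101 + 27262) = -10917/27161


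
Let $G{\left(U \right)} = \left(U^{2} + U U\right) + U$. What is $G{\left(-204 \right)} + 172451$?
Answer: $255479$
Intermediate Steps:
$G{\left(U \right)} = U + 2 U^{2}$ ($G{\left(U \right)} = \left(U^{2} + U^{2}\right) + U = 2 U^{2} + U = U + 2 U^{2}$)
$G{\left(-204 \right)} + 172451 = - 204 \left(1 + 2 \left(-204\right)\right) + 172451 = - 204 \left(1 - 408\right) + 172451 = \left(-204\right) \left(-407\right) + 172451 = 83028 + 172451 = 255479$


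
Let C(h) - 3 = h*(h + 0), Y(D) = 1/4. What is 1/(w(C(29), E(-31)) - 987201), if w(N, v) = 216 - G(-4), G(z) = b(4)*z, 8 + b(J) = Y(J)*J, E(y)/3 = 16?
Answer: -1/987013 ≈ -1.0132e-6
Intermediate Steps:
E(y) = 48 (E(y) = 3*16 = 48)
Y(D) = ¼
C(h) = 3 + h² (C(h) = 3 + h*(h + 0) = 3 + h*h = 3 + h²)
b(J) = -8 + J/4
G(z) = -7*z (G(z) = (-8 + (¼)*4)*z = (-8 + 1)*z = -7*z)
w(N, v) = 188 (w(N, v) = 216 - (-7)*(-4) = 216 - 1*28 = 216 - 28 = 188)
1/(w(C(29), E(-31)) - 987201) = 1/(188 - 987201) = 1/(-987013) = -1/987013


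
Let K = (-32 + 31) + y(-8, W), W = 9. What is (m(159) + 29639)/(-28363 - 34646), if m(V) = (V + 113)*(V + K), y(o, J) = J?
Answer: -25021/21003 ≈ -1.1913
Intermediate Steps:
K = 8 (K = (-32 + 31) + 9 = -1 + 9 = 8)
m(V) = (8 + V)*(113 + V) (m(V) = (V + 113)*(V + 8) = (113 + V)*(8 + V) = (8 + V)*(113 + V))
(m(159) + 29639)/(-28363 - 34646) = ((904 + 159**2 + 121*159) + 29639)/(-28363 - 34646) = ((904 + 25281 + 19239) + 29639)/(-63009) = (45424 + 29639)*(-1/63009) = 75063*(-1/63009) = -25021/21003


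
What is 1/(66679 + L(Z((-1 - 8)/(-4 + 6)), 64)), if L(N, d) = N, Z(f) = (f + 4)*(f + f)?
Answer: 2/133367 ≈ 1.4996e-5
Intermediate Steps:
Z(f) = 2*f*(4 + f) (Z(f) = (4 + f)*(2*f) = 2*f*(4 + f))
1/(66679 + L(Z((-1 - 8)/(-4 + 6)), 64)) = 1/(66679 + 2*((-1 - 8)/(-4 + 6))*(4 + (-1 - 8)/(-4 + 6))) = 1/(66679 + 2*(-9/2)*(4 - 9/2)) = 1/(66679 + 2*(-9/2)*(-½)) = 1/(66679 + 9/2) = 1/(133367/2) = 2/133367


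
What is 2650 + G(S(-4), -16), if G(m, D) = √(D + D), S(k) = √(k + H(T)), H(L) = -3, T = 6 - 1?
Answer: 2650 + 4*I*√2 ≈ 2650.0 + 5.6569*I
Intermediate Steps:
T = 5
S(k) = √(-3 + k) (S(k) = √(k - 3) = √(-3 + k))
G(m, D) = √2*√D (G(m, D) = √(2*D) = √2*√D)
2650 + G(S(-4), -16) = 2650 + √2*√(-16) = 2650 + √2*(4*I) = 2650 + 4*I*√2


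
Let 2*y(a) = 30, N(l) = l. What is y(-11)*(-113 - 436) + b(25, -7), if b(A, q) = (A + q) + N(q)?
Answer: -8224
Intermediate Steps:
y(a) = 15 (y(a) = (1/2)*30 = 15)
b(A, q) = A + 2*q (b(A, q) = (A + q) + q = A + 2*q)
y(-11)*(-113 - 436) + b(25, -7) = 15*(-113 - 436) + (25 + 2*(-7)) = 15*(-549) + (25 - 14) = -8235 + 11 = -8224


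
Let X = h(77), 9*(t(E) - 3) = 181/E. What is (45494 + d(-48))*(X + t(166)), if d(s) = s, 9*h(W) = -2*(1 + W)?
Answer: -482477459/747 ≈ -6.4589e+5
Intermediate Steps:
t(E) = 3 + 181/(9*E) (t(E) = 3 + (181/E)/9 = 3 + 181/(9*E))
h(W) = -2/9 - 2*W/9 (h(W) = (-2*(1 + W))/9 = (-2 - 2*W)/9 = -2/9 - 2*W/9)
X = -52/3 (X = -2/9 - 2/9*77 = -2/9 - 154/9 = -52/3 ≈ -17.333)
(45494 + d(-48))*(X + t(166)) = (45494 - 48)*(-52/3 + (3 + (181/9)/166)) = 45446*(-52/3 + (3 + (181/9)*(1/166))) = 45446*(-52/3 + (3 + 181/1494)) = 45446*(-52/3 + 4663/1494) = 45446*(-21233/1494) = -482477459/747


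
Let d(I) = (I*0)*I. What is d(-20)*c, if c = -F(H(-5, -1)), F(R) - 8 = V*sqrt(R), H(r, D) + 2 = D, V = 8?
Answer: 0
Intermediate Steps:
H(r, D) = -2 + D
d(I) = 0 (d(I) = 0*I = 0)
F(R) = 8 + 8*sqrt(R)
c = -8 - 8*I*sqrt(3) (c = -(8 + 8*sqrt(-2 - 1)) = -(8 + 8*sqrt(-3)) = -(8 + 8*(I*sqrt(3))) = -(8 + 8*I*sqrt(3)) = -8 - 8*I*sqrt(3) ≈ -8.0 - 13.856*I)
d(-20)*c = 0*(-8 - 8*I*sqrt(3)) = 0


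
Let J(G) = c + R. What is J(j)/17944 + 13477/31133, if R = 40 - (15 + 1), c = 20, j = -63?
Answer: 60800285/139662638 ≈ 0.43534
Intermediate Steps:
R = 24 (R = 40 - 1*16 = 40 - 16 = 24)
J(G) = 44 (J(G) = 20 + 24 = 44)
J(j)/17944 + 13477/31133 = 44/17944 + 13477/31133 = 44*(1/17944) + 13477*(1/31133) = 11/4486 + 13477/31133 = 60800285/139662638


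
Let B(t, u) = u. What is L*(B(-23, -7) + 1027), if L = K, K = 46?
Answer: 46920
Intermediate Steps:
L = 46
L*(B(-23, -7) + 1027) = 46*(-7 + 1027) = 46*1020 = 46920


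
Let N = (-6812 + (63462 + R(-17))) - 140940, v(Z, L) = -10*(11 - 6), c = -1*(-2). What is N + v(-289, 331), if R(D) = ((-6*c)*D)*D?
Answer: -87808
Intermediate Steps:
c = 2
R(D) = -12*D² (R(D) = ((-6*2)*D)*D = (-12*D)*D = -12*D²)
v(Z, L) = -50 (v(Z, L) = -10*5 = -50)
N = -87758 (N = (-6812 + (63462 - 12*(-17)²)) - 140940 = (-6812 + (63462 - 12*289)) - 140940 = (-6812 + (63462 - 3468)) - 140940 = (-6812 + 59994) - 140940 = 53182 - 140940 = -87758)
N + v(-289, 331) = -87758 - 50 = -87808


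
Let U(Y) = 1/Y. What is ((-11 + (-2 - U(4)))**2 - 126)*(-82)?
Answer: -32513/8 ≈ -4064.1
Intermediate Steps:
((-11 + (-2 - U(4)))**2 - 126)*(-82) = ((-11 + (-2 - 1/4))**2 - 126)*(-82) = ((-11 - 9/4)**2 - 126)*(-82) = ((-53/4)**2 - 126)*(-82) = (2809/16 - 126)*(-82) = (793/16)*(-82) = -32513/8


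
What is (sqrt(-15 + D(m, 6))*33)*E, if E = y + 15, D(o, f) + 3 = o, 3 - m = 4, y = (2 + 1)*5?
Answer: 990*I*sqrt(19) ≈ 4315.3*I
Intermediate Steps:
y = 15 (y = 3*5 = 15)
m = -1 (m = 3 - 1*4 = 3 - 4 = -1)
D(o, f) = -3 + o
E = 30 (E = 15 + 15 = 30)
(sqrt(-15 + D(m, 6))*33)*E = (sqrt(-15 + (-3 - 1))*33)*30 = (sqrt(-15 - 4)*33)*30 = (sqrt(-19)*33)*30 = ((I*sqrt(19))*33)*30 = (33*I*sqrt(19))*30 = 990*I*sqrt(19)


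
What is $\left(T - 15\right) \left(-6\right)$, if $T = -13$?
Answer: $168$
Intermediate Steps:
$\left(T - 15\right) \left(-6\right) = \left(-13 - 15\right) \left(-6\right) = \left(-28\right) \left(-6\right) = 168$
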